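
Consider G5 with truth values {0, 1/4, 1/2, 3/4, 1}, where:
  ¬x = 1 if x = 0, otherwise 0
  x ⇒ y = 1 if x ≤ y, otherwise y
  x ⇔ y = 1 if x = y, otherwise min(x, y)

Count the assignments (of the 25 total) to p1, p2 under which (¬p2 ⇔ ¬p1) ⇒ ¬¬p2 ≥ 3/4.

24

value 1: 24 assignments (counts)
value 0: 1 assignment
So 24 of the 25 assignments meet the threshold.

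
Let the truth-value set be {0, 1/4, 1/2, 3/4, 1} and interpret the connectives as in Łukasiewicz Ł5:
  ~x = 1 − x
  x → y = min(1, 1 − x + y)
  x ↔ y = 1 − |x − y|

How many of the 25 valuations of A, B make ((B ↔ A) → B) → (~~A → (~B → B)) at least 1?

22

value 1: 22 assignments (counts)
value 1/2: 2 assignments
value 0: 1 assignment
So 22 of the 25 assignments meet the threshold.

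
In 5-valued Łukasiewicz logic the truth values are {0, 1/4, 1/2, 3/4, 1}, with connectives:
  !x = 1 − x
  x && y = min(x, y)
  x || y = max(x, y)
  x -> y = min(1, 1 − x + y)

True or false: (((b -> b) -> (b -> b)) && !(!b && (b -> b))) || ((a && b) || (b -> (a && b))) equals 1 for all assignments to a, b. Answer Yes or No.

No

Counterexample: take a = 0, b = 1/4.
b -> b = 1/4 -> 1/4 = 1
b -> b = 1/4 -> 1/4 = 1
(b -> b) -> (b -> b) = 1 -> 1 = 1
!b = !1/4 = 3/4
b -> b = 1/4 -> 1/4 = 1
!b && (b -> b) = 3/4 && 1 = 3/4
!(!b && (b -> b)) = !3/4 = 1/4
((b -> b) -> (b -> b)) && !(!b && (b -> b)) = 1 && 1/4 = 1/4
a && b = 0 && 1/4 = 0
a && b = 0 && 1/4 = 0
b -> (a && b) = 1/4 -> 0 = 3/4
(a && b) || (b -> (a && b)) = 0 || 3/4 = 3/4
(((b -> b) -> (b -> b)) && !(!b && (b -> b))) || ((a && b) || (b -> (a && b))) = 1/4 || 3/4 = 3/4
This gives 3/4 ≠ 1.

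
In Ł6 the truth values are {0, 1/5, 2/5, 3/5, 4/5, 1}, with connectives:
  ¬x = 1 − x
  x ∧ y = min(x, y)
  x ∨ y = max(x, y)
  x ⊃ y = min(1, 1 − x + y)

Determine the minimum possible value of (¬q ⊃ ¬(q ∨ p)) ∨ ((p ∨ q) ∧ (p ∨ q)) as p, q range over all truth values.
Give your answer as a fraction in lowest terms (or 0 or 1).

Take p = 2/5, q = 0:
¬q = ¬0 = 1
q ∨ p = 0 ∨ 2/5 = 2/5
¬(q ∨ p) = ¬2/5 = 3/5
¬q ⊃ ¬(q ∨ p) = 1 ⊃ 3/5 = 3/5
p ∨ q = 2/5 ∨ 0 = 2/5
p ∨ q = 2/5 ∨ 0 = 2/5
(p ∨ q) ∧ (p ∨ q) = 2/5 ∧ 2/5 = 2/5
(¬q ⊃ ¬(q ∨ p)) ∨ ((p ∨ q) ∧ (p ∨ q)) = 3/5 ∨ 2/5 = 3/5
No assignment yields a value below 3/5, so this is the minimum.

3/5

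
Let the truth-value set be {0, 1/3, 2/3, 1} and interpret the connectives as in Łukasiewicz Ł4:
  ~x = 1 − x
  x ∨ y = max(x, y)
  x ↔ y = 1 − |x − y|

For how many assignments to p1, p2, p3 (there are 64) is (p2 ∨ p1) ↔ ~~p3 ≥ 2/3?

value 1: 16 assignments (counts)
value 2/3: 24 assignments (counts)
value 1/3: 16 assignments
value 0: 8 assignments
So 40 of the 64 assignments meet the threshold.

40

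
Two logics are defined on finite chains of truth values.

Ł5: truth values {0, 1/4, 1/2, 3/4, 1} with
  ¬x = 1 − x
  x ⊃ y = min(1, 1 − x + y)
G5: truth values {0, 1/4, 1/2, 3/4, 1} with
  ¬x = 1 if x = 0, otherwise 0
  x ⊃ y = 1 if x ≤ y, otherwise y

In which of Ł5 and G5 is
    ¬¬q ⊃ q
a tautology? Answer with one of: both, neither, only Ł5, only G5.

only Ł5

In Ł5: every assignment gives 1 — tautology.
In G5: at q = 1/4 the value is 1/4 — not a tautology.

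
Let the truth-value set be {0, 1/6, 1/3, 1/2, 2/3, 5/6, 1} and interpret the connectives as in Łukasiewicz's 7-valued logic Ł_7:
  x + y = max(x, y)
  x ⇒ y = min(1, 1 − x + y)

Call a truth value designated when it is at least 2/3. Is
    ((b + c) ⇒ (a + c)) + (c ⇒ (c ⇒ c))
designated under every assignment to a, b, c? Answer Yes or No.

At a = 0, b = 2/3, c = 1/6, for instance:
b + c = 2/3 + 1/6 = 2/3
a + c = 0 + 1/6 = 1/6
(b + c) ⇒ (a + c) = 2/3 ⇒ 1/6 = 1/2
c ⇒ c = 1/6 ⇒ 1/6 = 1
c ⇒ (c ⇒ c) = 1/6 ⇒ 1 = 1
((b + c) ⇒ (a + c)) + (c ⇒ (c ⇒ c)) = 1/2 + 1 = 1
and checking the remaining 342 assignments likewise gives ≥ 2/3 in every case.

Yes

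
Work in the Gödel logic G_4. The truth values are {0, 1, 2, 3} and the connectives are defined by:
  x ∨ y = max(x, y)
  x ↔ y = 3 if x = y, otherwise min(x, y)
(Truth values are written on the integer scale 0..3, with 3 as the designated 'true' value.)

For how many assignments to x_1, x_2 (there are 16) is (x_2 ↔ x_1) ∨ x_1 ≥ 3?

x_1 = 0, x_2 = 0 ↦ 3  ≥
x_1 = 0, x_2 = 1 ↦ 0  <
x_1 = 0, x_2 = 2 ↦ 0  <
x_1 = 0, x_2 = 3 ↦ 0  <
x_1 = 1, x_2 = 0 ↦ 1  <
x_1 = 1, x_2 = 1 ↦ 3  ≥
x_1 = 1, x_2 = 2 ↦ 1  <
x_1 = 1, x_2 = 3 ↦ 1  <
x_1 = 2, x_2 = 0 ↦ 2  <
x_1 = 2, x_2 = 1 ↦ 2  <
x_1 = 2, x_2 = 2 ↦ 3  ≥
x_1 = 2, x_2 = 3 ↦ 2  <
x_1 = 3, x_2 = 0 ↦ 3  ≥
x_1 = 3, x_2 = 1 ↦ 3  ≥
x_1 = 3, x_2 = 2 ↦ 3  ≥
x_1 = 3, x_2 = 3 ↦ 3  ≥
So 7 of the 16 assignments meet the threshold.

7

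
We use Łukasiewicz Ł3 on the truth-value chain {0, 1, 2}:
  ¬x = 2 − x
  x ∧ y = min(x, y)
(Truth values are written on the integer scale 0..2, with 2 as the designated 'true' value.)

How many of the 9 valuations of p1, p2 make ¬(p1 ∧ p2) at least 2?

5

p1 = 0, p2 = 0 ↦ 2  ≥
p1 = 0, p2 = 1 ↦ 2  ≥
p1 = 0, p2 = 2 ↦ 2  ≥
p1 = 1, p2 = 0 ↦ 2  ≥
p1 = 1, p2 = 1 ↦ 1  <
p1 = 1, p2 = 2 ↦ 1  <
p1 = 2, p2 = 0 ↦ 2  ≥
p1 = 2, p2 = 1 ↦ 1  <
p1 = 2, p2 = 2 ↦ 0  <
So 5 of the 9 assignments meet the threshold.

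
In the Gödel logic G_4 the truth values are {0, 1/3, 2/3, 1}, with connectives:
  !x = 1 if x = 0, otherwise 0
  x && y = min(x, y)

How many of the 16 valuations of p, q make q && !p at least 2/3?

2

p = 0, q = 0 ↦ 0  <
p = 0, q = 1/3 ↦ 1/3  <
p = 0, q = 2/3 ↦ 2/3  ≥
p = 0, q = 1 ↦ 1  ≥
p = 1/3, q = 0 ↦ 0  <
p = 1/3, q = 1/3 ↦ 0  <
p = 1/3, q = 2/3 ↦ 0  <
p = 1/3, q = 1 ↦ 0  <
p = 2/3, q = 0 ↦ 0  <
p = 2/3, q = 1/3 ↦ 0  <
p = 2/3, q = 2/3 ↦ 0  <
p = 2/3, q = 1 ↦ 0  <
p = 1, q = 0 ↦ 0  <
p = 1, q = 1/3 ↦ 0  <
p = 1, q = 2/3 ↦ 0  <
p = 1, q = 1 ↦ 0  <
So 2 of the 16 assignments meet the threshold.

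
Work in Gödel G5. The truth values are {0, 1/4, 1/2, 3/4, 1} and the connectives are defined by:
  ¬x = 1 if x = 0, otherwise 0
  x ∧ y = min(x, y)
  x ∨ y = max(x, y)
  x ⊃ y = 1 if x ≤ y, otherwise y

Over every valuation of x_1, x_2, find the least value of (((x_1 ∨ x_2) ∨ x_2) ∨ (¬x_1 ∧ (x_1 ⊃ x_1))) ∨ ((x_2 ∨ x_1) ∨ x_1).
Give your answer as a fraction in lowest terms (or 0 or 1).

Take x_1 = 1/4, x_2 = 0:
x_1 ∨ x_2 = 1/4 ∨ 0 = 1/4
(x_1 ∨ x_2) ∨ x_2 = 1/4 ∨ 0 = 1/4
¬x_1 = ¬1/4 = 0
x_1 ⊃ x_1 = 1/4 ⊃ 1/4 = 1
¬x_1 ∧ (x_1 ⊃ x_1) = 0 ∧ 1 = 0
((x_1 ∨ x_2) ∨ x_2) ∨ (¬x_1 ∧ (x_1 ⊃ x_1)) = 1/4 ∨ 0 = 1/4
x_2 ∨ x_1 = 0 ∨ 1/4 = 1/4
(x_2 ∨ x_1) ∨ x_1 = 1/4 ∨ 1/4 = 1/4
(((x_1 ∨ x_2) ∨ x_2) ∨ (¬x_1 ∧ (x_1 ⊃ x_1))) ∨ ((x_2 ∨ x_1) ∨ x_1) = 1/4 ∨ 1/4 = 1/4
No assignment yields a value below 1/4, so this is the minimum.

1/4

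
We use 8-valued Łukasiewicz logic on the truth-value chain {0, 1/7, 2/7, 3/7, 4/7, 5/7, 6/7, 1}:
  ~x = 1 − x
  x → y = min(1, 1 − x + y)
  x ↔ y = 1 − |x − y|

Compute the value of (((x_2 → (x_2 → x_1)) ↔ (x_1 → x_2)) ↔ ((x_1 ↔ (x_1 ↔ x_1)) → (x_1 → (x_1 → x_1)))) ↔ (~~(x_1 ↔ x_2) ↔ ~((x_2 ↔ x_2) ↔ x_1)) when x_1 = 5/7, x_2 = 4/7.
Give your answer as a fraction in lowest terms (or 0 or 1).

x_2 → x_1 = 4/7 → 5/7 = 1
x_2 → (x_2 → x_1) = 4/7 → 1 = 1
x_1 → x_2 = 5/7 → 4/7 = 6/7
(x_2 → (x_2 → x_1)) ↔ (x_1 → x_2) = 1 ↔ 6/7 = 6/7
x_1 ↔ x_1 = 5/7 ↔ 5/7 = 1
x_1 ↔ (x_1 ↔ x_1) = 5/7 ↔ 1 = 5/7
x_1 → x_1 = 5/7 → 5/7 = 1
x_1 → (x_1 → x_1) = 5/7 → 1 = 1
(x_1 ↔ (x_1 ↔ x_1)) → (x_1 → (x_1 → x_1)) = 5/7 → 1 = 1
((x_2 → (x_2 → x_1)) ↔ (x_1 → x_2)) ↔ ((x_1 ↔ (x_1 ↔ x_1)) → (x_1 → (x_1 → x_1))) = 6/7 ↔ 1 = 6/7
x_1 ↔ x_2 = 5/7 ↔ 4/7 = 6/7
~(x_1 ↔ x_2) = ~6/7 = 1/7
~~(x_1 ↔ x_2) = ~1/7 = 6/7
x_2 ↔ x_2 = 4/7 ↔ 4/7 = 1
(x_2 ↔ x_2) ↔ x_1 = 1 ↔ 5/7 = 5/7
~((x_2 ↔ x_2) ↔ x_1) = ~5/7 = 2/7
~~(x_1 ↔ x_2) ↔ ~((x_2 ↔ x_2) ↔ x_1) = 6/7 ↔ 2/7 = 3/7
(((x_2 → (x_2 → x_1)) ↔ (x_1 → x_2)) ↔ ((x_1 ↔ (x_1 ↔ x_1)) → (x_1 → (x_1 → x_1)))) ↔ (~~(x_1 ↔ x_2) ↔ ~((x_2 ↔ x_2) ↔ x_1)) = 6/7 ↔ 3/7 = 4/7

4/7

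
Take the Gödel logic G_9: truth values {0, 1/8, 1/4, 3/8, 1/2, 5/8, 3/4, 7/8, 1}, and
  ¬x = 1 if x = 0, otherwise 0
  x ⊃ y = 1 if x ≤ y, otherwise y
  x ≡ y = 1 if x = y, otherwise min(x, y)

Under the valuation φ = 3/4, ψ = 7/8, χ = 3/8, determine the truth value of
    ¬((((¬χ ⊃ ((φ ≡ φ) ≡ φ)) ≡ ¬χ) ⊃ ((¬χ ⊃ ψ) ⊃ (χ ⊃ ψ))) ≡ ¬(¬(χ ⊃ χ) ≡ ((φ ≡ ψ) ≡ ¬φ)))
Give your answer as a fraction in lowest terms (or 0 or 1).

1

¬χ = ¬3/8 = 0
φ ≡ φ = 3/4 ≡ 3/4 = 1
(φ ≡ φ) ≡ φ = 1 ≡ 3/4 = 3/4
¬χ ⊃ ((φ ≡ φ) ≡ φ) = 0 ⊃ 3/4 = 1
¬χ = ¬3/8 = 0
(¬χ ⊃ ((φ ≡ φ) ≡ φ)) ≡ ¬χ = 1 ≡ 0 = 0
¬χ = ¬3/8 = 0
¬χ ⊃ ψ = 0 ⊃ 7/8 = 1
χ ⊃ ψ = 3/8 ⊃ 7/8 = 1
(¬χ ⊃ ψ) ⊃ (χ ⊃ ψ) = 1 ⊃ 1 = 1
((¬χ ⊃ ((φ ≡ φ) ≡ φ)) ≡ ¬χ) ⊃ ((¬χ ⊃ ψ) ⊃ (χ ⊃ ψ)) = 0 ⊃ 1 = 1
χ ⊃ χ = 3/8 ⊃ 3/8 = 1
¬(χ ⊃ χ) = ¬1 = 0
φ ≡ ψ = 3/4 ≡ 7/8 = 3/4
¬φ = ¬3/4 = 0
(φ ≡ ψ) ≡ ¬φ = 3/4 ≡ 0 = 0
¬(χ ⊃ χ) ≡ ((φ ≡ ψ) ≡ ¬φ) = 0 ≡ 0 = 1
¬(¬(χ ⊃ χ) ≡ ((φ ≡ ψ) ≡ ¬φ)) = ¬1 = 0
(((¬χ ⊃ ((φ ≡ φ) ≡ φ)) ≡ ¬χ) ⊃ ((¬χ ⊃ ψ) ⊃ (χ ⊃ ψ))) ≡ ¬(¬(χ ⊃ χ) ≡ ((φ ≡ ψ) ≡ ¬φ)) = 1 ≡ 0 = 0
¬((((¬χ ⊃ ((φ ≡ φ) ≡ φ)) ≡ ¬χ) ⊃ ((¬χ ⊃ ψ) ⊃ (χ ⊃ ψ))) ≡ ¬(¬(χ ⊃ χ) ≡ ((φ ≡ ψ) ≡ ¬φ))) = ¬0 = 1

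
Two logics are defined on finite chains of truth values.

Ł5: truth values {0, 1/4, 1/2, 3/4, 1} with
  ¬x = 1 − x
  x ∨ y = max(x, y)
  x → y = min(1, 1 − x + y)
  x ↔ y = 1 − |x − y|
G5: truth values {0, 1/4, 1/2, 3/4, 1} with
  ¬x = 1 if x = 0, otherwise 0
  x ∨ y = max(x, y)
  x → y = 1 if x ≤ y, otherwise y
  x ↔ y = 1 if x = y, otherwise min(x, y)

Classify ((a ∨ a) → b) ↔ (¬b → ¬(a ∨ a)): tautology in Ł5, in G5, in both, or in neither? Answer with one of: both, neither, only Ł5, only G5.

In Ł5: every assignment gives 1 — tautology.
In G5: at a = 1/2, b = 1/4 the value is 1/4 — not a tautology.

only Ł5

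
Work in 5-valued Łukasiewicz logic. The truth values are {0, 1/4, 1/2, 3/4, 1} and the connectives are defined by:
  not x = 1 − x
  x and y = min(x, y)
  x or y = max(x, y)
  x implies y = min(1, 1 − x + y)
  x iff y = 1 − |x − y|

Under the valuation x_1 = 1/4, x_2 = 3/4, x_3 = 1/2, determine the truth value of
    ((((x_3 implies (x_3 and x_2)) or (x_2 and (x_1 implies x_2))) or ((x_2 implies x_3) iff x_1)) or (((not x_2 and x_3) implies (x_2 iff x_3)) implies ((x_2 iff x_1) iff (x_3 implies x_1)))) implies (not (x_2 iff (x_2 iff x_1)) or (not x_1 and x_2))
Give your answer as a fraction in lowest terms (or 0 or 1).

x_3 and x_2 = 1/2 and 3/4 = 1/2
x_3 implies (x_3 and x_2) = 1/2 implies 1/2 = 1
x_1 implies x_2 = 1/4 implies 3/4 = 1
x_2 and (x_1 implies x_2) = 3/4 and 1 = 3/4
(x_3 implies (x_3 and x_2)) or (x_2 and (x_1 implies x_2)) = 1 or 3/4 = 1
x_2 implies x_3 = 3/4 implies 1/2 = 3/4
(x_2 implies x_3) iff x_1 = 3/4 iff 1/4 = 1/2
((x_3 implies (x_3 and x_2)) or (x_2 and (x_1 implies x_2))) or ((x_2 implies x_3) iff x_1) = 1 or 1/2 = 1
not x_2 = not 3/4 = 1/4
not x_2 and x_3 = 1/4 and 1/2 = 1/4
x_2 iff x_3 = 3/4 iff 1/2 = 3/4
(not x_2 and x_3) implies (x_2 iff x_3) = 1/4 implies 3/4 = 1
x_2 iff x_1 = 3/4 iff 1/4 = 1/2
x_3 implies x_1 = 1/2 implies 1/4 = 3/4
(x_2 iff x_1) iff (x_3 implies x_1) = 1/2 iff 3/4 = 3/4
((not x_2 and x_3) implies (x_2 iff x_3)) implies ((x_2 iff x_1) iff (x_3 implies x_1)) = 1 implies 3/4 = 3/4
(((x_3 implies (x_3 and x_2)) or (x_2 and (x_1 implies x_2))) or ((x_2 implies x_3) iff x_1)) or (((not x_2 and x_3) implies (x_2 iff x_3)) implies ((x_2 iff x_1) iff (x_3 implies x_1))) = 1 or 3/4 = 1
x_2 iff x_1 = 3/4 iff 1/4 = 1/2
x_2 iff (x_2 iff x_1) = 3/4 iff 1/2 = 3/4
not (x_2 iff (x_2 iff x_1)) = not 3/4 = 1/4
not x_1 = not 1/4 = 3/4
not x_1 and x_2 = 3/4 and 3/4 = 3/4
not (x_2 iff (x_2 iff x_1)) or (not x_1 and x_2) = 1/4 or 3/4 = 3/4
((((x_3 implies (x_3 and x_2)) or (x_2 and (x_1 implies x_2))) or ((x_2 implies x_3) iff x_1)) or (((not x_2 and x_3) implies (x_2 iff x_3)) implies ((x_2 iff x_1) iff (x_3 implies x_1)))) implies (not (x_2 iff (x_2 iff x_1)) or (not x_1 and x_2)) = 1 implies 3/4 = 3/4

3/4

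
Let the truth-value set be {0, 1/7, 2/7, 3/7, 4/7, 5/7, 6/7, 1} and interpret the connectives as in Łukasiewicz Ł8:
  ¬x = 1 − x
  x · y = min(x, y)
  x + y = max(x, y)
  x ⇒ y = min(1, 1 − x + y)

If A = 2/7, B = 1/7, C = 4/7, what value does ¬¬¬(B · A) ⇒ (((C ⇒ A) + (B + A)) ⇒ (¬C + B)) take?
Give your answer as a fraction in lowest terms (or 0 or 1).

6/7

B · A = 1/7 · 2/7 = 1/7
¬(B · A) = ¬1/7 = 6/7
¬¬(B · A) = ¬6/7 = 1/7
¬¬¬(B · A) = ¬1/7 = 6/7
C ⇒ A = 4/7 ⇒ 2/7 = 5/7
B + A = 1/7 + 2/7 = 2/7
(C ⇒ A) + (B + A) = 5/7 + 2/7 = 5/7
¬C = ¬4/7 = 3/7
¬C + B = 3/7 + 1/7 = 3/7
((C ⇒ A) + (B + A)) ⇒ (¬C + B) = 5/7 ⇒ 3/7 = 5/7
¬¬¬(B · A) ⇒ (((C ⇒ A) + (B + A)) ⇒ (¬C + B)) = 6/7 ⇒ 5/7 = 6/7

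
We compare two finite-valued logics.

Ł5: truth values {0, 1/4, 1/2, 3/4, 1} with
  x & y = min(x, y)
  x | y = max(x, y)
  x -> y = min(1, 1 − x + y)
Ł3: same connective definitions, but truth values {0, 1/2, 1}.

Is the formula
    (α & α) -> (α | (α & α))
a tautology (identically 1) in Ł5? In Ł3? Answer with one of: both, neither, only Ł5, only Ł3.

both

In Ł5: every assignment gives 1 — tautology.
In Ł3: every assignment gives 1 — tautology.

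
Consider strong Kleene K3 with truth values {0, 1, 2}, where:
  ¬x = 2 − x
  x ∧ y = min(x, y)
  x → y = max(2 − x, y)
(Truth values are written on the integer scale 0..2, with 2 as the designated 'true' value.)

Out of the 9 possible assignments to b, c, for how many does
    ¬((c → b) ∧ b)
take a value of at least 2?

b = 0, c = 0 ↦ 2  ≥
b = 0, c = 1 ↦ 2  ≥
b = 0, c = 2 ↦ 2  ≥
b = 1, c = 0 ↦ 1  <
b = 1, c = 1 ↦ 1  <
b = 1, c = 2 ↦ 1  <
b = 2, c = 0 ↦ 0  <
b = 2, c = 1 ↦ 0  <
b = 2, c = 2 ↦ 0  <
So 3 of the 9 assignments meet the threshold.

3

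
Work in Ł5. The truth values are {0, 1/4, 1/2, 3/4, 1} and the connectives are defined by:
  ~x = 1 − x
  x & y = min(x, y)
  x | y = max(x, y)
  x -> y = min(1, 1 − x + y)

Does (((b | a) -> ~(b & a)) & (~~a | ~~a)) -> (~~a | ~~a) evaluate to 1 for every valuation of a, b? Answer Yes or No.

At a = 1, b = 1/4, for instance:
b | a = 1/4 | 1 = 1
b & a = 1/4 & 1 = 1/4
~(b & a) = ~1/4 = 3/4
(b | a) -> ~(b & a) = 1 -> 3/4 = 3/4
~a = ~1 = 0
~~a = ~0 = 1
~a = ~1 = 0
~~a = ~0 = 1
~~a | ~~a = 1 | 1 = 1
((b | a) -> ~(b & a)) & (~~a | ~~a) = 3/4 & 1 = 3/4
(((b | a) -> ~(b & a)) & (~~a | ~~a)) -> (~~a | ~~a) = 3/4 -> 1 = 1
and checking the remaining 24 assignments likewise gives ≥ 1 in every case.

Yes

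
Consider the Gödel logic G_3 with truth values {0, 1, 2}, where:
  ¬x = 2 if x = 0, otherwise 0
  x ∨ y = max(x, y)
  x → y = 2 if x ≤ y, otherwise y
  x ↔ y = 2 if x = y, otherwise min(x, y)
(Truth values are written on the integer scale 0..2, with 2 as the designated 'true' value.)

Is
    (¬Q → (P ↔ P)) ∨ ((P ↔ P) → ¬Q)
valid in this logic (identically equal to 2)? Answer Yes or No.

P = 0, Q = 0 ↦ 2
P = 0, Q = 1 ↦ 2
P = 0, Q = 2 ↦ 2
P = 1, Q = 0 ↦ 2
P = 1, Q = 1 ↦ 2
P = 1, Q = 2 ↦ 2
P = 2, Q = 0 ↦ 2
P = 2, Q = 1 ↦ 2
P = 2, Q = 2 ↦ 2
Every assignment gives a value ≥ 2.

Yes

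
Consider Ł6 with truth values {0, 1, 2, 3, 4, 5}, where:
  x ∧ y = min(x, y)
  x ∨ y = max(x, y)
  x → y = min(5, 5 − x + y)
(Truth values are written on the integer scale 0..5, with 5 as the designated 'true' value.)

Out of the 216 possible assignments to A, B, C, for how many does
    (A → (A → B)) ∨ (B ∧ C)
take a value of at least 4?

value 5: 162 assignments (counts)
value 4: 18 assignments (counts)
value 3: 12 assignments
value 2: 12 assignments
value 1: 6 assignments
value 0: 6 assignments
So 180 of the 216 assignments meet the threshold.

180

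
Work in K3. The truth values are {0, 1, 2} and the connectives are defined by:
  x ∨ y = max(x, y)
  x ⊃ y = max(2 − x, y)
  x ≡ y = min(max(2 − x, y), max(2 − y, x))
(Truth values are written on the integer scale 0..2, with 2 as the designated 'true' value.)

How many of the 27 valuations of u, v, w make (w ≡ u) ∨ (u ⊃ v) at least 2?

value 2: 17 assignments (counts)
value 1: 9 assignments
value 0: 1 assignment
So 17 of the 27 assignments meet the threshold.

17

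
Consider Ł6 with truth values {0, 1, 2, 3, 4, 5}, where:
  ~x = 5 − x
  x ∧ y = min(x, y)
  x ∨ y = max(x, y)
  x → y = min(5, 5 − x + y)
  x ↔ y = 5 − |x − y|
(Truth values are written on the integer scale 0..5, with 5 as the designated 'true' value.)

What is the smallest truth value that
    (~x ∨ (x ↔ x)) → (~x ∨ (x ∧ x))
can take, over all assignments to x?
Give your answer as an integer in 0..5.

Take x = 2:
~x = ~2 = 3
x ↔ x = 2 ↔ 2 = 5
~x ∨ (x ↔ x) = 3 ∨ 5 = 5
~x = ~2 = 3
x ∧ x = 2 ∧ 2 = 2
~x ∨ (x ∧ x) = 3 ∨ 2 = 3
(~x ∨ (x ↔ x)) → (~x ∨ (x ∧ x)) = 5 → 3 = 3
No assignment yields a value below 3, so this is the minimum.

3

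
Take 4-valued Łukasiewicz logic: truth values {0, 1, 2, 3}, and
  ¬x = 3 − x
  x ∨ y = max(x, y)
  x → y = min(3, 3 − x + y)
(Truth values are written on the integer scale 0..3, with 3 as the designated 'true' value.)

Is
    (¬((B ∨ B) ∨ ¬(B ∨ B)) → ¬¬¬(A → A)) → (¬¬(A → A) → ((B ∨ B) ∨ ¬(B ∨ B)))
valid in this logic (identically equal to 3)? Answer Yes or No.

Yes

A = 0, B = 0 ↦ 3
A = 0, B = 1 ↦ 3
A = 0, B = 2 ↦ 3
A = 0, B = 3 ↦ 3
A = 1, B = 0 ↦ 3
A = 1, B = 1 ↦ 3
A = 1, B = 2 ↦ 3
A = 1, B = 3 ↦ 3
A = 2, B = 0 ↦ 3
A = 2, B = 1 ↦ 3
A = 2, B = 2 ↦ 3
A = 2, B = 3 ↦ 3
A = 3, B = 0 ↦ 3
A = 3, B = 1 ↦ 3
A = 3, B = 2 ↦ 3
A = 3, B = 3 ↦ 3
Every assignment gives a value ≥ 3.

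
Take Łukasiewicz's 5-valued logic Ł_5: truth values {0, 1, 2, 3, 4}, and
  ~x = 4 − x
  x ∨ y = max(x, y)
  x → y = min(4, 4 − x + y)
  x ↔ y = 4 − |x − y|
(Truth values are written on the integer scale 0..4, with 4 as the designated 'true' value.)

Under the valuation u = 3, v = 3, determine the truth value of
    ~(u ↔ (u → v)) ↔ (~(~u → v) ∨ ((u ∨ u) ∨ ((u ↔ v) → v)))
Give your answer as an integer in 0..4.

2

u → v = 3 → 3 = 4
u ↔ (u → v) = 3 ↔ 4 = 3
~(u ↔ (u → v)) = ~3 = 1
~u = ~3 = 1
~u → v = 1 → 3 = 4
~(~u → v) = ~4 = 0
u ∨ u = 3 ∨ 3 = 3
u ↔ v = 3 ↔ 3 = 4
(u ↔ v) → v = 4 → 3 = 3
(u ∨ u) ∨ ((u ↔ v) → v) = 3 ∨ 3 = 3
~(~u → v) ∨ ((u ∨ u) ∨ ((u ↔ v) → v)) = 0 ∨ 3 = 3
~(u ↔ (u → v)) ↔ (~(~u → v) ∨ ((u ∨ u) ∨ ((u ↔ v) → v))) = 1 ↔ 3 = 2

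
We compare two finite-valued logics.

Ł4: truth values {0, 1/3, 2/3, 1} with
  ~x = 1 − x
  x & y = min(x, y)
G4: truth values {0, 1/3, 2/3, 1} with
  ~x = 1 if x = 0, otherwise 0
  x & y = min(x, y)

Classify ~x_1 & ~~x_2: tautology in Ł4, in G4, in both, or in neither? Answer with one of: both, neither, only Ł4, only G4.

In Ł4: at x_1 = 0, x_2 = 0 the value is 0 — not a tautology.
In G4: at x_1 = 0, x_2 = 0 the value is 0 — not a tautology.

neither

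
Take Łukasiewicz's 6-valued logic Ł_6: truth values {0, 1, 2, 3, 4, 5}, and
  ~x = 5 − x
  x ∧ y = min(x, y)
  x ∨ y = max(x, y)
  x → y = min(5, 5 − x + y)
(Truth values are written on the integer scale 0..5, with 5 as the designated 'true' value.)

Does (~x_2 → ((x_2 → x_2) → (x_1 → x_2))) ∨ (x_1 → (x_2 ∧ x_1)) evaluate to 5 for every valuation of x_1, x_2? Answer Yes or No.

No

Counterexample: take x_1 = 1, x_2 = 0.
~x_2 = ~0 = 5
x_2 → x_2 = 0 → 0 = 5
x_1 → x_2 = 1 → 0 = 4
(x_2 → x_2) → (x_1 → x_2) = 5 → 4 = 4
~x_2 → ((x_2 → x_2) → (x_1 → x_2)) = 5 → 4 = 4
x_2 ∧ x_1 = 0 ∧ 1 = 0
x_1 → (x_2 ∧ x_1) = 1 → 0 = 4
(~x_2 → ((x_2 → x_2) → (x_1 → x_2))) ∨ (x_1 → (x_2 ∧ x_1)) = 4 ∨ 4 = 4
This gives 4 ≠ 5.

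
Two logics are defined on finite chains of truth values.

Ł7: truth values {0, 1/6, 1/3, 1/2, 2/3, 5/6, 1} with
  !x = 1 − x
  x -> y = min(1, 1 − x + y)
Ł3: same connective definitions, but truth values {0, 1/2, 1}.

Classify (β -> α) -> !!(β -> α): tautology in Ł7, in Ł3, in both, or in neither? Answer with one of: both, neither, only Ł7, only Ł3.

both

In Ł7: every assignment gives 1 — tautology.
In Ł3: every assignment gives 1 — tautology.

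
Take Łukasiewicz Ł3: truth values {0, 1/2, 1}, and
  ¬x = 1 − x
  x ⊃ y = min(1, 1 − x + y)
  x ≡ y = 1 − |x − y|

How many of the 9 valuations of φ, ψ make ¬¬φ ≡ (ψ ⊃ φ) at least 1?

5

φ = 0, ψ = 0 ↦ 0  <
φ = 0, ψ = 1/2 ↦ 1/2  <
φ = 0, ψ = 1 ↦ 1  ≥
φ = 1/2, ψ = 0 ↦ 1/2  <
φ = 1/2, ψ = 1/2 ↦ 1/2  <
φ = 1/2, ψ = 1 ↦ 1  ≥
φ = 1, ψ = 0 ↦ 1  ≥
φ = 1, ψ = 1/2 ↦ 1  ≥
φ = 1, ψ = 1 ↦ 1  ≥
So 5 of the 9 assignments meet the threshold.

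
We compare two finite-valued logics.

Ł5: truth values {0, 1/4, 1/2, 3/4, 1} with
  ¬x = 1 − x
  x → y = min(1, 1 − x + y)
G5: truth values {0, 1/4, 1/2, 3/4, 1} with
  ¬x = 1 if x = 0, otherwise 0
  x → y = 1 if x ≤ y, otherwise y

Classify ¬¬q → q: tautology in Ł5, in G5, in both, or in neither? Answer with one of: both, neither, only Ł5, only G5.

In Ł5: every assignment gives 1 — tautology.
In G5: at q = 1/4 the value is 1/4 — not a tautology.

only Ł5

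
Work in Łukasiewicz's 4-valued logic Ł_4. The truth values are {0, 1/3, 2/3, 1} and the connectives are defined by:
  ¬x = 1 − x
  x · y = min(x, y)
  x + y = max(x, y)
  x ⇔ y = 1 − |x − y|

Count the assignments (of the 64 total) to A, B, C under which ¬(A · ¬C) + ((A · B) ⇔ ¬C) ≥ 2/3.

58

value 1: 37 assignments (counts)
value 2/3: 21 assignments (counts)
value 1/3: 5 assignments
value 0: 1 assignment
So 58 of the 64 assignments meet the threshold.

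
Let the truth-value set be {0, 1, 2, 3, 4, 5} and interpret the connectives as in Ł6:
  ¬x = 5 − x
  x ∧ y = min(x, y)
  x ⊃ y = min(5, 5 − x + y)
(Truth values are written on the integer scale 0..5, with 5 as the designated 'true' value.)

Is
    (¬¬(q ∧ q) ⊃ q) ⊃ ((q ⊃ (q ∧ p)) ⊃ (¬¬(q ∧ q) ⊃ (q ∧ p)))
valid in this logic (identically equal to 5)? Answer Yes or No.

Yes

At p = 4, q = 4, for instance:
q ∧ q = 4 ∧ 4 = 4
¬(q ∧ q) = ¬4 = 1
¬¬(q ∧ q) = ¬1 = 4
¬¬(q ∧ q) ⊃ q = 4 ⊃ 4 = 5
q ∧ p = 4 ∧ 4 = 4
q ⊃ (q ∧ p) = 4 ⊃ 4 = 5
¬¬(q ∧ q) ⊃ (q ∧ p) = 4 ⊃ 4 = 5
(q ⊃ (q ∧ p)) ⊃ (¬¬(q ∧ q) ⊃ (q ∧ p)) = 5 ⊃ 5 = 5
(¬¬(q ∧ q) ⊃ q) ⊃ ((q ⊃ (q ∧ p)) ⊃ (¬¬(q ∧ q) ⊃ (q ∧ p))) = 5 ⊃ 5 = 5
and checking the remaining 35 assignments likewise gives ≥ 5 in every case.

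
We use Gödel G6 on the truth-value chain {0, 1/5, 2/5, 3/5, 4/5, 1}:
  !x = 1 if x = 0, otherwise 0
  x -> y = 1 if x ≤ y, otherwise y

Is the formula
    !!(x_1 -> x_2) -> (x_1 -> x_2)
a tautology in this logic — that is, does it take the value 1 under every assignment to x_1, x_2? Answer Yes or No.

Counterexample: take x_1 = 2/5, x_2 = 1/5.
x_1 -> x_2 = 2/5 -> 1/5 = 1/5
!(x_1 -> x_2) = !1/5 = 0
!!(x_1 -> x_2) = !0 = 1
!!(x_1 -> x_2) -> (x_1 -> x_2) = 1 -> 1/5 = 1/5
This gives 1/5 ≠ 1.

No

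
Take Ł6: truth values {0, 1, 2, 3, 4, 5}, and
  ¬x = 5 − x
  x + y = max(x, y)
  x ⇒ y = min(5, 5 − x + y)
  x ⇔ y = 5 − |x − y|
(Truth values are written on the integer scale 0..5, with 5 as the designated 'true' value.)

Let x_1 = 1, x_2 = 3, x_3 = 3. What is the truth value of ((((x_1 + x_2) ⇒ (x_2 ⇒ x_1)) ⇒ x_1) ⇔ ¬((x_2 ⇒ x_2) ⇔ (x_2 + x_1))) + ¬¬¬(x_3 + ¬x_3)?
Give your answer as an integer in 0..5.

x_1 + x_2 = 1 + 3 = 3
x_2 ⇒ x_1 = 3 ⇒ 1 = 3
(x_1 + x_2) ⇒ (x_2 ⇒ x_1) = 3 ⇒ 3 = 5
((x_1 + x_2) ⇒ (x_2 ⇒ x_1)) ⇒ x_1 = 5 ⇒ 1 = 1
x_2 ⇒ x_2 = 3 ⇒ 3 = 5
x_2 + x_1 = 3 + 1 = 3
(x_2 ⇒ x_2) ⇔ (x_2 + x_1) = 5 ⇔ 3 = 3
¬((x_2 ⇒ x_2) ⇔ (x_2 + x_1)) = ¬3 = 2
(((x_1 + x_2) ⇒ (x_2 ⇒ x_1)) ⇒ x_1) ⇔ ¬((x_2 ⇒ x_2) ⇔ (x_2 + x_1)) = 1 ⇔ 2 = 4
¬x_3 = ¬3 = 2
x_3 + ¬x_3 = 3 + 2 = 3
¬(x_3 + ¬x_3) = ¬3 = 2
¬¬(x_3 + ¬x_3) = ¬2 = 3
¬¬¬(x_3 + ¬x_3) = ¬3 = 2
((((x_1 + x_2) ⇒ (x_2 ⇒ x_1)) ⇒ x_1) ⇔ ¬((x_2 ⇒ x_2) ⇔ (x_2 + x_1))) + ¬¬¬(x_3 + ¬x_3) = 4 + 2 = 4

4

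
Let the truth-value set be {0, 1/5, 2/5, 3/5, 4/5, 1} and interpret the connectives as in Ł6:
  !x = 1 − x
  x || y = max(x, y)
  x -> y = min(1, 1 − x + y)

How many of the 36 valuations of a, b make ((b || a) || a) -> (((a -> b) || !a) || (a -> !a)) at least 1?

28

value 1: 28 assignments (counts)
value 4/5: 2 assignments
value 3/5: 3 assignments
value 2/5: 1 assignment
value 1/5: 1 assignment
value 0: 1 assignment
So 28 of the 36 assignments meet the threshold.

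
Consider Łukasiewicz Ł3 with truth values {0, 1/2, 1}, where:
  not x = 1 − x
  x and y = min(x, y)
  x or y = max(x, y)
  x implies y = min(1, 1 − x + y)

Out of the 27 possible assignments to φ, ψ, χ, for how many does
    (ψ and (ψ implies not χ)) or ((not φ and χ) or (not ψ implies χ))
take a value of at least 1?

18

value 1: 18 assignments (counts)
value 1/2: 6 assignments
value 0: 3 assignments
So 18 of the 27 assignments meet the threshold.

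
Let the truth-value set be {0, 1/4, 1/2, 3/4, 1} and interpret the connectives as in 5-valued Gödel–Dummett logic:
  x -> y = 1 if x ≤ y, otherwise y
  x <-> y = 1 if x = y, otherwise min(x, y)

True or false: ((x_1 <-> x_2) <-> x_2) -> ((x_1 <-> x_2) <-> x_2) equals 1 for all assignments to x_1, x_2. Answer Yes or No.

Yes

At x_1 = 1, x_2 = 1/4, for instance:
x_1 <-> x_2 = 1 <-> 1/4 = 1/4
(x_1 <-> x_2) <-> x_2 = 1/4 <-> 1/4 = 1
((x_1 <-> x_2) <-> x_2) -> ((x_1 <-> x_2) <-> x_2) = 1 -> 1 = 1
and checking the remaining 24 assignments likewise gives ≥ 1 in every case.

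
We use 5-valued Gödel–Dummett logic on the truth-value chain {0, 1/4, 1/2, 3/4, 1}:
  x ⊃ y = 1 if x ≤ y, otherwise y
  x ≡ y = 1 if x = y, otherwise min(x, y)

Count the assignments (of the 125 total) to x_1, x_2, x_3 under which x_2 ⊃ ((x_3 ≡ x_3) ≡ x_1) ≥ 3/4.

value 1: 75 assignments (counts)
value 3/4: 5 assignments (counts)
value 1/2: 10 assignments
value 1/4: 15 assignments
value 0: 20 assignments
So 80 of the 125 assignments meet the threshold.

80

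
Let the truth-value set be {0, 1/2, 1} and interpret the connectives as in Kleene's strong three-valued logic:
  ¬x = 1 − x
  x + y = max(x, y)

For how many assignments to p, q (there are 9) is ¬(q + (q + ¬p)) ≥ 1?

p = 0, q = 0 ↦ 0  <
p = 0, q = 1/2 ↦ 0  <
p = 0, q = 1 ↦ 0  <
p = 1/2, q = 0 ↦ 1/2  <
p = 1/2, q = 1/2 ↦ 1/2  <
p = 1/2, q = 1 ↦ 0  <
p = 1, q = 0 ↦ 1  ≥
p = 1, q = 1/2 ↦ 1/2  <
p = 1, q = 1 ↦ 0  <
So 1 of the 9 assignments meets the threshold.

1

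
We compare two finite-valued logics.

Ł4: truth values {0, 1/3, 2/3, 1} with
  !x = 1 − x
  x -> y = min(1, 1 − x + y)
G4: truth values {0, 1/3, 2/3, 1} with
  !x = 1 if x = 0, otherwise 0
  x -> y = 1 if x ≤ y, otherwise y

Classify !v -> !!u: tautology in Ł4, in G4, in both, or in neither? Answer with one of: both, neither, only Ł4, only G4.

In Ł4: at u = 0, v = 0 the value is 0 — not a tautology.
In G4: at u = 0, v = 0 the value is 0 — not a tautology.

neither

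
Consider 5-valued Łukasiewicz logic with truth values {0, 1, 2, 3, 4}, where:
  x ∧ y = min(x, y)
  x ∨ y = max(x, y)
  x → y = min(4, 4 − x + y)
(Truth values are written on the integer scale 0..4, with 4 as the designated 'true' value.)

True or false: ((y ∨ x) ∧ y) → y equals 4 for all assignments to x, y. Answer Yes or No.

At x = 1, y = 2, for instance:
y ∨ x = 2 ∨ 1 = 2
(y ∨ x) ∧ y = 2 ∧ 2 = 2
((y ∨ x) ∧ y) → y = 2 → 2 = 4
and checking the remaining 24 assignments likewise gives ≥ 4 in every case.

Yes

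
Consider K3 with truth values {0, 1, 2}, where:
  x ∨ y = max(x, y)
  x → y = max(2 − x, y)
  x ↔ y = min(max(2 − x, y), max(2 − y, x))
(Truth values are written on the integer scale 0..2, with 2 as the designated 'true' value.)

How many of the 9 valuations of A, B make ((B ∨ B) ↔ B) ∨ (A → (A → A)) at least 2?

A = 0, B = 0 ↦ 2  ≥
A = 0, B = 1 ↦ 2  ≥
A = 0, B = 2 ↦ 2  ≥
A = 1, B = 0 ↦ 2  ≥
A = 1, B = 1 ↦ 1  <
A = 1, B = 2 ↦ 2  ≥
A = 2, B = 0 ↦ 2  ≥
A = 2, B = 1 ↦ 2  ≥
A = 2, B = 2 ↦ 2  ≥
So 8 of the 9 assignments meet the threshold.

8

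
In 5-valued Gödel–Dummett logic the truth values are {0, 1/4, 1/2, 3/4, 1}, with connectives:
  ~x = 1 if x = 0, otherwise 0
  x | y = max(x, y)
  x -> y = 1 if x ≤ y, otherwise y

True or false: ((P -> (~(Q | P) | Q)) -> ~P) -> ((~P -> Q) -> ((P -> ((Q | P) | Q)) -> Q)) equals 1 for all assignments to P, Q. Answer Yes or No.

No

Counterexample: take P = 1/4, Q = 0.
Q | P = 0 | 1/4 = 1/4
~(Q | P) = ~1/4 = 0
~(Q | P) | Q = 0 | 0 = 0
P -> (~(Q | P) | Q) = 1/4 -> 0 = 0
~P = ~1/4 = 0
(P -> (~(Q | P) | Q)) -> ~P = 0 -> 0 = 1
~P = ~1/4 = 0
~P -> Q = 0 -> 0 = 1
Q | P = 0 | 1/4 = 1/4
(Q | P) | Q = 1/4 | 0 = 1/4
P -> ((Q | P) | Q) = 1/4 -> 1/4 = 1
(P -> ((Q | P) | Q)) -> Q = 1 -> 0 = 0
(~P -> Q) -> ((P -> ((Q | P) | Q)) -> Q) = 1 -> 0 = 0
((P -> (~(Q | P) | Q)) -> ~P) -> ((~P -> Q) -> ((P -> ((Q | P) | Q)) -> Q)) = 1 -> 0 = 0
This gives 0 ≠ 1.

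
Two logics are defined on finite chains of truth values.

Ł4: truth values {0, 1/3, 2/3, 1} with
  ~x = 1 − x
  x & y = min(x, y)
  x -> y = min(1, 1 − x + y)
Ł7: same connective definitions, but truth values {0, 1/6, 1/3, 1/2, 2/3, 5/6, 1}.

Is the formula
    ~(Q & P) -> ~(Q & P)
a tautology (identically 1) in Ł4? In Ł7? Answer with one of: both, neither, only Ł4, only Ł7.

both

In Ł4: every assignment gives 1 — tautology.
In Ł7: every assignment gives 1 — tautology.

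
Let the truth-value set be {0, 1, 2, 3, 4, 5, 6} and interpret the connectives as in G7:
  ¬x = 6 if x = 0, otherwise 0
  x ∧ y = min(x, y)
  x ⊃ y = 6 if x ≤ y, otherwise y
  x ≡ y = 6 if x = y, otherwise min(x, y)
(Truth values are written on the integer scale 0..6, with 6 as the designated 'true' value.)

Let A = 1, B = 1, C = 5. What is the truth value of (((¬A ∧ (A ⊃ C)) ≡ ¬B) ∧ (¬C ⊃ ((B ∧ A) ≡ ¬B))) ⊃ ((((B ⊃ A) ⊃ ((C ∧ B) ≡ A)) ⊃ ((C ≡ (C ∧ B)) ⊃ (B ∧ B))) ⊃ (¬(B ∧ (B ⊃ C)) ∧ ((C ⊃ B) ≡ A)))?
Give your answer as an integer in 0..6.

¬A = ¬1 = 0
A ⊃ C = 1 ⊃ 5 = 6
¬A ∧ (A ⊃ C) = 0 ∧ 6 = 0
¬B = ¬1 = 0
(¬A ∧ (A ⊃ C)) ≡ ¬B = 0 ≡ 0 = 6
¬C = ¬5 = 0
B ∧ A = 1 ∧ 1 = 1
¬B = ¬1 = 0
(B ∧ A) ≡ ¬B = 1 ≡ 0 = 0
¬C ⊃ ((B ∧ A) ≡ ¬B) = 0 ⊃ 0 = 6
((¬A ∧ (A ⊃ C)) ≡ ¬B) ∧ (¬C ⊃ ((B ∧ A) ≡ ¬B)) = 6 ∧ 6 = 6
B ⊃ A = 1 ⊃ 1 = 6
C ∧ B = 5 ∧ 1 = 1
(C ∧ B) ≡ A = 1 ≡ 1 = 6
(B ⊃ A) ⊃ ((C ∧ B) ≡ A) = 6 ⊃ 6 = 6
C ∧ B = 5 ∧ 1 = 1
C ≡ (C ∧ B) = 5 ≡ 1 = 1
B ∧ B = 1 ∧ 1 = 1
(C ≡ (C ∧ B)) ⊃ (B ∧ B) = 1 ⊃ 1 = 6
((B ⊃ A) ⊃ ((C ∧ B) ≡ A)) ⊃ ((C ≡ (C ∧ B)) ⊃ (B ∧ B)) = 6 ⊃ 6 = 6
B ⊃ C = 1 ⊃ 5 = 6
B ∧ (B ⊃ C) = 1 ∧ 6 = 1
¬(B ∧ (B ⊃ C)) = ¬1 = 0
C ⊃ B = 5 ⊃ 1 = 1
(C ⊃ B) ≡ A = 1 ≡ 1 = 6
¬(B ∧ (B ⊃ C)) ∧ ((C ⊃ B) ≡ A) = 0 ∧ 6 = 0
(((B ⊃ A) ⊃ ((C ∧ B) ≡ A)) ⊃ ((C ≡ (C ∧ B)) ⊃ (B ∧ B))) ⊃ (¬(B ∧ (B ⊃ C)) ∧ ((C ⊃ B) ≡ A)) = 6 ⊃ 0 = 0
(((¬A ∧ (A ⊃ C)) ≡ ¬B) ∧ (¬C ⊃ ((B ∧ A) ≡ ¬B))) ⊃ ((((B ⊃ A) ⊃ ((C ∧ B) ≡ A)) ⊃ ((C ≡ (C ∧ B)) ⊃ (B ∧ B))) ⊃ (¬(B ∧ (B ⊃ C)) ∧ ((C ⊃ B) ≡ A))) = 6 ⊃ 0 = 0

0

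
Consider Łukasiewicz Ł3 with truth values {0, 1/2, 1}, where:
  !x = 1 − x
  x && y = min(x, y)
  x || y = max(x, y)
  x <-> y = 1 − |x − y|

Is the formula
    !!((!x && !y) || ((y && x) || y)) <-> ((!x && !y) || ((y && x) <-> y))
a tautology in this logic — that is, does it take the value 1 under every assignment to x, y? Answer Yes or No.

No

Counterexample: take x = 0, y = 1.
!x = !0 = 1
!y = !1 = 0
!x && !y = 1 && 0 = 0
y && x = 1 && 0 = 0
(y && x) || y = 0 || 1 = 1
(!x && !y) || ((y && x) || y) = 0 || 1 = 1
!((!x && !y) || ((y && x) || y)) = !1 = 0
!!((!x && !y) || ((y && x) || y)) = !0 = 1
!x = !0 = 1
!y = !1 = 0
!x && !y = 1 && 0 = 0
y && x = 1 && 0 = 0
(y && x) <-> y = 0 <-> 1 = 0
(!x && !y) || ((y && x) <-> y) = 0 || 0 = 0
!!((!x && !y) || ((y && x) || y)) <-> ((!x && !y) || ((y && x) <-> y)) = 1 <-> 0 = 0
This gives 0 ≠ 1.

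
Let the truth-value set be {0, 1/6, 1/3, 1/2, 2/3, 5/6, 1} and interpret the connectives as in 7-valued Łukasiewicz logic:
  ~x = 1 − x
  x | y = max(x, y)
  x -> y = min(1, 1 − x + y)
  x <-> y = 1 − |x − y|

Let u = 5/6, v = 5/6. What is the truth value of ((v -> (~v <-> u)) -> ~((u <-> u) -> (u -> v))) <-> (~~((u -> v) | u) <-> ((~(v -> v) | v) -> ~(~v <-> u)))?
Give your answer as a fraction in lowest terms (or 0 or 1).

2/3

~v = ~5/6 = 1/6
~v <-> u = 1/6 <-> 5/6 = 1/3
v -> (~v <-> u) = 5/6 -> 1/3 = 1/2
u <-> u = 5/6 <-> 5/6 = 1
u -> v = 5/6 -> 5/6 = 1
(u <-> u) -> (u -> v) = 1 -> 1 = 1
~((u <-> u) -> (u -> v)) = ~1 = 0
(v -> (~v <-> u)) -> ~((u <-> u) -> (u -> v)) = 1/2 -> 0 = 1/2
u -> v = 5/6 -> 5/6 = 1
(u -> v) | u = 1 | 5/6 = 1
~((u -> v) | u) = ~1 = 0
~~((u -> v) | u) = ~0 = 1
v -> v = 5/6 -> 5/6 = 1
~(v -> v) = ~1 = 0
~(v -> v) | v = 0 | 5/6 = 5/6
~v = ~5/6 = 1/6
~v <-> u = 1/6 <-> 5/6 = 1/3
~(~v <-> u) = ~1/3 = 2/3
(~(v -> v) | v) -> ~(~v <-> u) = 5/6 -> 2/3 = 5/6
~~((u -> v) | u) <-> ((~(v -> v) | v) -> ~(~v <-> u)) = 1 <-> 5/6 = 5/6
((v -> (~v <-> u)) -> ~((u <-> u) -> (u -> v))) <-> (~~((u -> v) | u) <-> ((~(v -> v) | v) -> ~(~v <-> u))) = 1/2 <-> 5/6 = 2/3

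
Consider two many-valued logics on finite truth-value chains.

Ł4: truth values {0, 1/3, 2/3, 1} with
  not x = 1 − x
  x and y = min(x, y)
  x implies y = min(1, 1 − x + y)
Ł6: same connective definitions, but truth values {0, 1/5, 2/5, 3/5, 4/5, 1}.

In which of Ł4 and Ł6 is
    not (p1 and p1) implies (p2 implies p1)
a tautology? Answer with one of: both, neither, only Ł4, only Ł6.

neither

In Ł4: at p1 = 0, p2 = 1/3 the value is 2/3 — not a tautology.
In Ł6: at p1 = 0, p2 = 1/5 the value is 4/5 — not a tautology.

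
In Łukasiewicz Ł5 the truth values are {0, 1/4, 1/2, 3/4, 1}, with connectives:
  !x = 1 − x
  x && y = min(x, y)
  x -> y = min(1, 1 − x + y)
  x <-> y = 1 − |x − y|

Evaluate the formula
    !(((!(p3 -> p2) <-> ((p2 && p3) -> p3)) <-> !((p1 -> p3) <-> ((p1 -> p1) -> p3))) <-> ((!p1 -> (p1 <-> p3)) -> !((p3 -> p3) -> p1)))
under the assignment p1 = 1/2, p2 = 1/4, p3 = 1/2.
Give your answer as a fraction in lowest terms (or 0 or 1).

1/4

p3 -> p2 = 1/2 -> 1/4 = 3/4
!(p3 -> p2) = !3/4 = 1/4
p2 && p3 = 1/4 && 1/2 = 1/4
(p2 && p3) -> p3 = 1/4 -> 1/2 = 1
!(p3 -> p2) <-> ((p2 && p3) -> p3) = 1/4 <-> 1 = 1/4
p1 -> p3 = 1/2 -> 1/2 = 1
p1 -> p1 = 1/2 -> 1/2 = 1
(p1 -> p1) -> p3 = 1 -> 1/2 = 1/2
(p1 -> p3) <-> ((p1 -> p1) -> p3) = 1 <-> 1/2 = 1/2
!((p1 -> p3) <-> ((p1 -> p1) -> p3)) = !1/2 = 1/2
(!(p3 -> p2) <-> ((p2 && p3) -> p3)) <-> !((p1 -> p3) <-> ((p1 -> p1) -> p3)) = 1/4 <-> 1/2 = 3/4
!p1 = !1/2 = 1/2
p1 <-> p3 = 1/2 <-> 1/2 = 1
!p1 -> (p1 <-> p3) = 1/2 -> 1 = 1
p3 -> p3 = 1/2 -> 1/2 = 1
(p3 -> p3) -> p1 = 1 -> 1/2 = 1/2
!((p3 -> p3) -> p1) = !1/2 = 1/2
(!p1 -> (p1 <-> p3)) -> !((p3 -> p3) -> p1) = 1 -> 1/2 = 1/2
((!(p3 -> p2) <-> ((p2 && p3) -> p3)) <-> !((p1 -> p3) <-> ((p1 -> p1) -> p3))) <-> ((!p1 -> (p1 <-> p3)) -> !((p3 -> p3) -> p1)) = 3/4 <-> 1/2 = 3/4
!(((!(p3 -> p2) <-> ((p2 && p3) -> p3)) <-> !((p1 -> p3) <-> ((p1 -> p1) -> p3))) <-> ((!p1 -> (p1 <-> p3)) -> !((p3 -> p3) -> p1))) = !3/4 = 1/4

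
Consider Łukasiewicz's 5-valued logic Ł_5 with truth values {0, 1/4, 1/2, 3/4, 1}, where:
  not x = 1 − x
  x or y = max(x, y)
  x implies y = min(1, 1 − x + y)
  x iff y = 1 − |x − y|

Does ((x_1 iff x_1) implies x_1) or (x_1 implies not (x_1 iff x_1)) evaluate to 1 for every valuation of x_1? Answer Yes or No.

No

Counterexample: take x_1 = 1/4.
x_1 iff x_1 = 1/4 iff 1/4 = 1
(x_1 iff x_1) implies x_1 = 1 implies 1/4 = 1/4
x_1 iff x_1 = 1/4 iff 1/4 = 1
not (x_1 iff x_1) = not 1 = 0
x_1 implies not (x_1 iff x_1) = 1/4 implies 0 = 3/4
((x_1 iff x_1) implies x_1) or (x_1 implies not (x_1 iff x_1)) = 1/4 or 3/4 = 3/4
This gives 3/4 ≠ 1.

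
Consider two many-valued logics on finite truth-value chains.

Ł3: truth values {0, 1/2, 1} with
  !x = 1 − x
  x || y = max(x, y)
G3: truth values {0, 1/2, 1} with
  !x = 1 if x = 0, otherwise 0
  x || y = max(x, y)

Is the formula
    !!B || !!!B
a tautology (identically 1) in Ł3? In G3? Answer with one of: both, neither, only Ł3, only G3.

In Ł3: at B = 1/2 the value is 1/2 — not a tautology.
In G3: every assignment gives 1 — tautology.

only G3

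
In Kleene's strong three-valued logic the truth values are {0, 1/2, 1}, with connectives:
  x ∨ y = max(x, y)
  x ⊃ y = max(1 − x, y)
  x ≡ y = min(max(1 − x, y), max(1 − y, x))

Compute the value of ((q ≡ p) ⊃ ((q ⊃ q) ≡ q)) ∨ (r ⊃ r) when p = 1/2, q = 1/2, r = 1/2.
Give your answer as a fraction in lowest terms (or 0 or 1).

q ≡ p = 1/2 ≡ 1/2 = 1/2
q ⊃ q = 1/2 ⊃ 1/2 = 1/2
(q ⊃ q) ≡ q = 1/2 ≡ 1/2 = 1/2
(q ≡ p) ⊃ ((q ⊃ q) ≡ q) = 1/2 ⊃ 1/2 = 1/2
r ⊃ r = 1/2 ⊃ 1/2 = 1/2
((q ≡ p) ⊃ ((q ⊃ q) ≡ q)) ∨ (r ⊃ r) = 1/2 ∨ 1/2 = 1/2

1/2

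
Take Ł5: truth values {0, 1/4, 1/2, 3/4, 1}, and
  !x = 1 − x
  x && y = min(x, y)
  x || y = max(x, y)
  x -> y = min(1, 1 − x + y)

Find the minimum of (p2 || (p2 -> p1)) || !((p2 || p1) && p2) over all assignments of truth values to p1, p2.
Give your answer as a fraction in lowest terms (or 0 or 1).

1/2

Take p1 = 0, p2 = 1/2:
p2 -> p1 = 1/2 -> 0 = 1/2
p2 || (p2 -> p1) = 1/2 || 1/2 = 1/2
p2 || p1 = 1/2 || 0 = 1/2
(p2 || p1) && p2 = 1/2 && 1/2 = 1/2
!((p2 || p1) && p2) = !1/2 = 1/2
(p2 || (p2 -> p1)) || !((p2 || p1) && p2) = 1/2 || 1/2 = 1/2
No assignment yields a value below 1/2, so this is the minimum.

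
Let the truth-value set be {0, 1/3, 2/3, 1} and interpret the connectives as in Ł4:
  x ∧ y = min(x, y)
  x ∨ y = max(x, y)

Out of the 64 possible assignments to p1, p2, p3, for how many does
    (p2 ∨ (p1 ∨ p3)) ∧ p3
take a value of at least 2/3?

32

value 1: 16 assignments (counts)
value 2/3: 16 assignments (counts)
value 1/3: 16 assignments
value 0: 16 assignments
So 32 of the 64 assignments meet the threshold.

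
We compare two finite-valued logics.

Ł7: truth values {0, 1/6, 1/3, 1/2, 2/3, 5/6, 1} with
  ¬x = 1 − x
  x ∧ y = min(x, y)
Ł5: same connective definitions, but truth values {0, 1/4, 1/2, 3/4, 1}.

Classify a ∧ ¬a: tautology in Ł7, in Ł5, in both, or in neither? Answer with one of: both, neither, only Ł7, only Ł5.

neither

In Ł7: at a = 0 the value is 0 — not a tautology.
In Ł5: at a = 0 the value is 0 — not a tautology.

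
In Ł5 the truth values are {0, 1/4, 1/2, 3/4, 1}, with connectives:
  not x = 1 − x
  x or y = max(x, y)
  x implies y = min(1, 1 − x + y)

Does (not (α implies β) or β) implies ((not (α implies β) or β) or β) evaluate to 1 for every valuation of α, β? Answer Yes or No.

Yes

At α = 3/4, β = 1/2, for instance:
α implies β = 3/4 implies 1/2 = 3/4
not (α implies β) = not 3/4 = 1/4
not (α implies β) or β = 1/4 or 1/2 = 1/2
(not (α implies β) or β) or β = 1/2 or 1/2 = 1/2
(not (α implies β) or β) implies ((not (α implies β) or β) or β) = 1/2 implies 1/2 = 1
and checking the remaining 24 assignments likewise gives ≥ 1 in every case.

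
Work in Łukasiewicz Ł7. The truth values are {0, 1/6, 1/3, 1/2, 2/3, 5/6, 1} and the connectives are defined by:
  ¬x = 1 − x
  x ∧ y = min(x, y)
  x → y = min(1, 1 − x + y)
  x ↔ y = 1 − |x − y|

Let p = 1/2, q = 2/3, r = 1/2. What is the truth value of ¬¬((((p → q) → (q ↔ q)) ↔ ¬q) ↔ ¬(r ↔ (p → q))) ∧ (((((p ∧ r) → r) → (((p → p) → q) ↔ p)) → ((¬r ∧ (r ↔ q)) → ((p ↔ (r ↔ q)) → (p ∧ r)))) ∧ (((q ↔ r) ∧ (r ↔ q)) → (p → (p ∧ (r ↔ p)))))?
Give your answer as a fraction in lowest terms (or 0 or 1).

5/6

p → q = 1/2 → 2/3 = 1
q ↔ q = 2/3 ↔ 2/3 = 1
(p → q) → (q ↔ q) = 1 → 1 = 1
¬q = ¬2/3 = 1/3
((p → q) → (q ↔ q)) ↔ ¬q = 1 ↔ 1/3 = 1/3
p → q = 1/2 → 2/3 = 1
r ↔ (p → q) = 1/2 ↔ 1 = 1/2
¬(r ↔ (p → q)) = ¬1/2 = 1/2
(((p → q) → (q ↔ q)) ↔ ¬q) ↔ ¬(r ↔ (p → q)) = 1/3 ↔ 1/2 = 5/6
¬((((p → q) → (q ↔ q)) ↔ ¬q) ↔ ¬(r ↔ (p → q))) = ¬5/6 = 1/6
¬¬((((p → q) → (q ↔ q)) ↔ ¬q) ↔ ¬(r ↔ (p → q))) = ¬1/6 = 5/6
p ∧ r = 1/2 ∧ 1/2 = 1/2
(p ∧ r) → r = 1/2 → 1/2 = 1
p → p = 1/2 → 1/2 = 1
(p → p) → q = 1 → 2/3 = 2/3
((p → p) → q) ↔ p = 2/3 ↔ 1/2 = 5/6
((p ∧ r) → r) → (((p → p) → q) ↔ p) = 1 → 5/6 = 5/6
¬r = ¬1/2 = 1/2
r ↔ q = 1/2 ↔ 2/3 = 5/6
¬r ∧ (r ↔ q) = 1/2 ∧ 5/6 = 1/2
r ↔ q = 1/2 ↔ 2/3 = 5/6
p ↔ (r ↔ q) = 1/2 ↔ 5/6 = 2/3
p ∧ r = 1/2 ∧ 1/2 = 1/2
(p ↔ (r ↔ q)) → (p ∧ r) = 2/3 → 1/2 = 5/6
(¬r ∧ (r ↔ q)) → ((p ↔ (r ↔ q)) → (p ∧ r)) = 1/2 → 5/6 = 1
(((p ∧ r) → r) → (((p → p) → q) ↔ p)) → ((¬r ∧ (r ↔ q)) → ((p ↔ (r ↔ q)) → (p ∧ r))) = 5/6 → 1 = 1
q ↔ r = 2/3 ↔ 1/2 = 5/6
r ↔ q = 1/2 ↔ 2/3 = 5/6
(q ↔ r) ∧ (r ↔ q) = 5/6 ∧ 5/6 = 5/6
r ↔ p = 1/2 ↔ 1/2 = 1
p ∧ (r ↔ p) = 1/2 ∧ 1 = 1/2
p → (p ∧ (r ↔ p)) = 1/2 → 1/2 = 1
((q ↔ r) ∧ (r ↔ q)) → (p → (p ∧ (r ↔ p))) = 5/6 → 1 = 1
((((p ∧ r) → r) → (((p → p) → q) ↔ p)) → ((¬r ∧ (r ↔ q)) → ((p ↔ (r ↔ q)) → (p ∧ r)))) ∧ (((q ↔ r) ∧ (r ↔ q)) → (p → (p ∧ (r ↔ p)))) = 1 ∧ 1 = 1
¬¬((((p → q) → (q ↔ q)) ↔ ¬q) ↔ ¬(r ↔ (p → q))) ∧ (((((p ∧ r) → r) → (((p → p) → q) ↔ p)) → ((¬r ∧ (r ↔ q)) → ((p ↔ (r ↔ q)) → (p ∧ r)))) ∧ (((q ↔ r) ∧ (r ↔ q)) → (p → (p ∧ (r ↔ p))))) = 5/6 ∧ 1 = 5/6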